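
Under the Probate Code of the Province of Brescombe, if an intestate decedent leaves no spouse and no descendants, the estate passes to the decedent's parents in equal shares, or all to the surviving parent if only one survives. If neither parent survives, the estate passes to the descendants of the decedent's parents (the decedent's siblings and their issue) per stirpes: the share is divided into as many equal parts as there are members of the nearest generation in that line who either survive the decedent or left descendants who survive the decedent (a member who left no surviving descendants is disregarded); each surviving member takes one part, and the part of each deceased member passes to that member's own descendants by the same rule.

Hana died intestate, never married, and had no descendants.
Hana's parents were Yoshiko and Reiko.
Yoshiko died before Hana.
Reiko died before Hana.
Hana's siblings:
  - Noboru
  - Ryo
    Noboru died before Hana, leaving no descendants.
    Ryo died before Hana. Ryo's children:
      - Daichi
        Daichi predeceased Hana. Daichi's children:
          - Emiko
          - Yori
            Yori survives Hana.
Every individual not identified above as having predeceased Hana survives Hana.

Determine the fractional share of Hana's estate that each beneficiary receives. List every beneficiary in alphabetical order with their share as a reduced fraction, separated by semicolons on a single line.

Neither parent survives and there are no descendants, so the estate passes to Hana's siblings and their issue per stirpes.
Noboru left no surviving issue, so that branch lapses and is disregarded.
Ryo's line is the sole branch at this level, so the full 1 passes to Ryo's issue by representation.
Daichi's line is the sole branch at this level, so the full 1 passes to Daichi's issue by representation.
The estate is divided into 2 equal shares of 1/2 among Emiko, Yori.
Emiko is living and takes 1/2.
Yori is living and takes 1/2.

Emiko 1/2; Yori 1/2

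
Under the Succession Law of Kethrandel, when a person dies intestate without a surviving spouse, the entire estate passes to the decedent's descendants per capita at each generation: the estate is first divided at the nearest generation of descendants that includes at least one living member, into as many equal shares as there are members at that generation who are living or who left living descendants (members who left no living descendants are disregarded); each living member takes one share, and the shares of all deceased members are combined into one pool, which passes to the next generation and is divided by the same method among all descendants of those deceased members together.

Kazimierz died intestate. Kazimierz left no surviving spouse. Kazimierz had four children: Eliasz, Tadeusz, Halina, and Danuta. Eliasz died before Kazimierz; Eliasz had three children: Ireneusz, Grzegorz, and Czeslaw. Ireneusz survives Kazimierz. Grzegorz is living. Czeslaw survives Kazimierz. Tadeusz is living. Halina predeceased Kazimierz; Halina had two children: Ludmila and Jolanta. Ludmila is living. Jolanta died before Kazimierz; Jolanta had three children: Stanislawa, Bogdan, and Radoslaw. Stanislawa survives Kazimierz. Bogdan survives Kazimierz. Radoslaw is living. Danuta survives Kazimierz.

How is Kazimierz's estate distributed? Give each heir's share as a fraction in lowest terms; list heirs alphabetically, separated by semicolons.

There is no surviving spouse, so the entire estate passes to Kazimierz's descendants per capita at each generation.
At generation 1 (Eliasz, Tadeusz, Halina, Danuta) there are 4 shares of (1)/4 = 1/4 each.
Living: Tadeusz and Danuta — each takes 1/4.
Deceased: Eliasz and Halina. Their combined 1/2 is pooled and carried to generation 2.
At generation 2 (Ireneusz, Grzegorz, Czeslaw, Ludmila, Jolanta) there are 5 shares of (1/2)/5 = 1/10 each.
Living: Ireneusz, Grzegorz, Czeslaw, and Ludmila — each takes 1/10.
Deceased: Jolanta. That 1/10 share is carried to generation 3.
At generation 3 (Stanislawa, Bogdan, Radoslaw) there are 3 shares of (1/10)/3 = 1/30 each.
Living: Stanislawa, Bogdan, and Radoslaw — each takes 1/30.

Bogdan 1/30; Czeslaw 1/10; Danuta 1/4; Grzegorz 1/10; Ireneusz 1/10; Ludmila 1/10; Radoslaw 1/30; Stanislawa 1/30; Tadeusz 1/4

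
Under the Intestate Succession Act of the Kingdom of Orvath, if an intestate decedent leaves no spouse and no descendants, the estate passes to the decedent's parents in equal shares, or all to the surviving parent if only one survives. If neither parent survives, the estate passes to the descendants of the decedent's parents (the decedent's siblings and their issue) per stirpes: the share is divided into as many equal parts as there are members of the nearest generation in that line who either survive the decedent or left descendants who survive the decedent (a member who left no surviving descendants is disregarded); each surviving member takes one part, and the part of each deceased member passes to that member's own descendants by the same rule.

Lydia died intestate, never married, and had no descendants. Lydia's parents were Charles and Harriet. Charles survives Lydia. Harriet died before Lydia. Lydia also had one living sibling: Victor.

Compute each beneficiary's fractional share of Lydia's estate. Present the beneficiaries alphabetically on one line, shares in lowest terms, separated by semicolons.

Charles 1

Only one parent, Charles, survives, so Charles takes the entire estate. The siblings take nothing because a surviving parent has priority.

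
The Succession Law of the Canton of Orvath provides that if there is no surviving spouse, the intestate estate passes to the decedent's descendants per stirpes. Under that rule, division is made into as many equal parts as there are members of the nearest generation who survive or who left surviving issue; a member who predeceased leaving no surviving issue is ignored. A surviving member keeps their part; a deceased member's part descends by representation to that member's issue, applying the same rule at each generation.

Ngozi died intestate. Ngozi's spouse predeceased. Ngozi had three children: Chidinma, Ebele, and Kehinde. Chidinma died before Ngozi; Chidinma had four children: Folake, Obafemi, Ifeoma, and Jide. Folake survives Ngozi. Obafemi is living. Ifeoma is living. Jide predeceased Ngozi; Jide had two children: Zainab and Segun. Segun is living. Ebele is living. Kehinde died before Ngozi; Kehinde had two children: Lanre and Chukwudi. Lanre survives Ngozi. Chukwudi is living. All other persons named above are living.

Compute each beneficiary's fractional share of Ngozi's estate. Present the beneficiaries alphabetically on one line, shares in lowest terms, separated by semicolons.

Chukwudi 1/6; Ebele 1/3; Folake 1/12; Ifeoma 1/12; Lanre 1/6; Obafemi 1/12; Segun 1/24; Zainab 1/24

There is no surviving spouse, so the entire estate passes to Ngozi's descendants per stirpes.
The estate is divided into 3 equal shares of 1/3 among Chidinma, Ebele, Kehinde.
Chidinma predeceased; the 1/3 allotted to Chidinma's branch passes to Chidinma's issue by representation.
The 1/3 is divided into 4 equal shares of 1/12 among Folake, Obafemi, Ifeoma, Jide.
Folake is living and takes 1/12.
Obafemi is living and takes 1/12.
Ifeoma is living and takes 1/12.
Jide predeceased; the 1/12 allotted to Jide's branch passes to Jide's issue by representation.
The 1/12 is divided into 2 equal shares of 1/24 among Zainab, Segun.
Zainab is living and takes 1/24.
Segun is living and takes 1/24.
Ebele is living and takes 1/3.
Kehinde predeceased; the 1/3 allotted to Kehinde's branch passes to Kehinde's issue by representation.
The 1/3 is divided into 2 equal shares of 1/6 among Lanre, Chukwudi.
Lanre is living and takes 1/6.
Chukwudi is living and takes 1/6.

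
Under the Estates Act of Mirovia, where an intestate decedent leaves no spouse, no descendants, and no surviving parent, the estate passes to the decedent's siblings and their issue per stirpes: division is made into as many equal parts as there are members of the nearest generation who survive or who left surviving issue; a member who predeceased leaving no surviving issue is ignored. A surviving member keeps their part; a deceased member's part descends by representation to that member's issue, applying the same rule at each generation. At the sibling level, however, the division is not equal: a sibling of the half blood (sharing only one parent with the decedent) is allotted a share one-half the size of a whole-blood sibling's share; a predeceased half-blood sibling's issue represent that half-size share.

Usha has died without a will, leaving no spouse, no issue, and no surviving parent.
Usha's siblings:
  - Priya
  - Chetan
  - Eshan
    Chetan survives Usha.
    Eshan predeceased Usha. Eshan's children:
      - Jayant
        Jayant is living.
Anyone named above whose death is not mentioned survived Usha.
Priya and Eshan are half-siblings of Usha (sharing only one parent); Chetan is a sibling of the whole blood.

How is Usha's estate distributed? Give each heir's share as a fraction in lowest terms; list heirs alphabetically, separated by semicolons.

Chetan 1/2; Jayant 1/4; Priya 1/4

No spouse, descendants, or parent survives, so the estate passes to Usha's siblings per stirpes.
Half-blood siblings count for one-half the weight of whole-blood siblings at the initial division.
Dividing 1 in proportion to weights (total weight 2): Priya (weight 1/2) → 1/4; Chetan (weight 1) → 1/2; Eshan (weight 1/2) → 1/4.
Priya is living and takes 1/4.
Chetan is living and takes 1/2.
Eshan predeceased; the 1/4 allotted to Eshan's branch passes to Eshan's issue by representation.
Jayant is the sole taker at this level and receives the full 1/4.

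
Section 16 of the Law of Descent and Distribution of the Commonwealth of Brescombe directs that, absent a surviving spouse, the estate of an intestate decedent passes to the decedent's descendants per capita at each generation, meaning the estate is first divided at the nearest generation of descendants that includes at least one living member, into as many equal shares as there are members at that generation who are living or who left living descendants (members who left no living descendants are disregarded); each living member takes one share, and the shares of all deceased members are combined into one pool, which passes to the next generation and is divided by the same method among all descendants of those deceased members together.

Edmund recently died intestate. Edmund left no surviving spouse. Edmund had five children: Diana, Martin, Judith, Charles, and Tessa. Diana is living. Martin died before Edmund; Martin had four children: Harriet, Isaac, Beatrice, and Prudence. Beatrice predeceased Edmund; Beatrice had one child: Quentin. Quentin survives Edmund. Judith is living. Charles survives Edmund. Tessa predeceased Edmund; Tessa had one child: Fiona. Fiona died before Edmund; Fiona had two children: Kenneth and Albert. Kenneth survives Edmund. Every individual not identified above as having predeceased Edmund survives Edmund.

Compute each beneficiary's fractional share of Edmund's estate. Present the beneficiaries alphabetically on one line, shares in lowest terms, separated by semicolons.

Albert 4/75; Charles 1/5; Diana 1/5; Harriet 2/25; Isaac 2/25; Judith 1/5; Kenneth 4/75; Prudence 2/25; Quentin 4/75

There is no surviving spouse, so the entire estate passes to Edmund's descendants per capita at each generation.
At generation 1 (Diana, Martin, Judith, Charles, Tessa) there are 5 shares of (1)/5 = 1/5 each.
Living: Diana, Judith, and Charles — each takes 1/5.
Deceased: Martin and Tessa. Their combined 2/5 is pooled and carried to generation 2.
At generation 2 (Harriet, Isaac, Beatrice, Prudence, Fiona) there are 5 shares of (2/5)/5 = 2/25 each.
Living: Harriet, Isaac, and Prudence — each takes 2/25.
Deceased: Beatrice and Fiona. Their combined 4/25 is pooled and carried to generation 3.
At generation 3 (Quentin, Kenneth, Albert) there are 3 shares of (4/25)/3 = 4/75 each.
Living: Quentin, Kenneth, and Albert — each takes 4/75.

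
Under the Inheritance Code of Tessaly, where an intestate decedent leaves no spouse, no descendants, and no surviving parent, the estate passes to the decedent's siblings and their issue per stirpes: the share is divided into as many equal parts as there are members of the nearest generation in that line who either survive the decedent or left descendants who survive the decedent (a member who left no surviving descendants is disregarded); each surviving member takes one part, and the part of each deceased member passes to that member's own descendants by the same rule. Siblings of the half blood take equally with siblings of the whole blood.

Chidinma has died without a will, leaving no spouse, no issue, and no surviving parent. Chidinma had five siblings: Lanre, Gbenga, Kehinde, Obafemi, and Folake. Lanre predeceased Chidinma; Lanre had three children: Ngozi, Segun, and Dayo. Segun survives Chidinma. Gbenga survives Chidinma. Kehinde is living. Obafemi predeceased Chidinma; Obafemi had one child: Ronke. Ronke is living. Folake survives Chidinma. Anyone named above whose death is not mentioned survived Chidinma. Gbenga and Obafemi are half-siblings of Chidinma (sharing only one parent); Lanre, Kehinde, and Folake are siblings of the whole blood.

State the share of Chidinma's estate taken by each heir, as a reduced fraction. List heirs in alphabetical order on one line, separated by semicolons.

No spouse, descendants, or parent survives, so the estate passes to Chidinma's siblings per stirpes.
Half-blood and whole-blood siblings take equally under the stated rule.
The estate is divided into 5 equal shares of 1/5 among Lanre, Gbenga, Kehinde, Obafemi, Folake.
Lanre predeceased; the 1/5 allotted to Lanre's branch passes to Lanre's issue by representation.
The 1/5 is divided into 3 equal shares of 1/15 among Ngozi, Segun, Dayo.
Ngozi is living and takes 1/15.
Segun is living and takes 1/15.
Dayo is living and takes 1/15.
Gbenga is living and takes 1/5.
Kehinde is living and takes 1/5.
Obafemi predeceased; the 1/5 allotted to Obafemi's branch passes to Obafemi's issue by representation.
Ronke is the sole taker at this level and receives the full 1/5.
Folake is living and takes 1/5.

Dayo 1/15; Folake 1/5; Gbenga 1/5; Kehinde 1/5; Ngozi 1/15; Ronke 1/5; Segun 1/15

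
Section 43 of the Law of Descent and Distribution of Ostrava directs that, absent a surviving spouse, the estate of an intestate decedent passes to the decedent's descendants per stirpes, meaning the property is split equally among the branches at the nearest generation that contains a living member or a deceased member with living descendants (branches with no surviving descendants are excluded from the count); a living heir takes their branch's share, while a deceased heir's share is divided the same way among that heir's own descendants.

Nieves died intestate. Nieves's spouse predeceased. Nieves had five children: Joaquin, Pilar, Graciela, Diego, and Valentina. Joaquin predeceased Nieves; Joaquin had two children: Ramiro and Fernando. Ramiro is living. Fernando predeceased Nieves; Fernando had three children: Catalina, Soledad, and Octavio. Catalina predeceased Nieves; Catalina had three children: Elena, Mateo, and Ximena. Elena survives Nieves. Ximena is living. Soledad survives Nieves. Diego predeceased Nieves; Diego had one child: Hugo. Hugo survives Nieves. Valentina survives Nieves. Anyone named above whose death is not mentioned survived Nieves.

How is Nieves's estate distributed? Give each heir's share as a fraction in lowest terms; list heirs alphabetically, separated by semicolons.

Elena 1/90; Graciela 1/5; Hugo 1/5; Mateo 1/90; Octavio 1/30; Pilar 1/5; Ramiro 1/10; Soledad 1/30; Valentina 1/5; Ximena 1/90

There is no surviving spouse, so the entire estate passes to Nieves's descendants per stirpes.
The estate is divided into 5 equal shares of 1/5 among Joaquin, Pilar, Graciela, Diego, Valentina.
Joaquin predeceased; the 1/5 allotted to Joaquin's branch passes to Joaquin's issue by representation.
The 1/5 is divided into 2 equal shares of 1/10 among Ramiro, Fernando.
Ramiro is living and takes 1/10.
Fernando predeceased; the 1/10 allotted to Fernando's branch passes to Fernando's issue by representation.
The 1/10 is divided into 3 equal shares of 1/30 among Catalina, Soledad, Octavio.
Catalina predeceased; the 1/30 allotted to Catalina's branch passes to Catalina's issue by representation.
The 1/30 is divided into 3 equal shares of 1/90 among Elena, Mateo, Ximena.
Elena is living and takes 1/90.
Mateo is living and takes 1/90.
Ximena is living and takes 1/90.
Soledad is living and takes 1/30.
Octavio is living and takes 1/30.
Pilar is living and takes 1/5.
Graciela is living and takes 1/5.
Diego predeceased; the 1/5 allotted to Diego's branch passes to Diego's issue by representation.
Hugo is the sole taker at this level and receives the full 1/5.
Valentina is living and takes 1/5.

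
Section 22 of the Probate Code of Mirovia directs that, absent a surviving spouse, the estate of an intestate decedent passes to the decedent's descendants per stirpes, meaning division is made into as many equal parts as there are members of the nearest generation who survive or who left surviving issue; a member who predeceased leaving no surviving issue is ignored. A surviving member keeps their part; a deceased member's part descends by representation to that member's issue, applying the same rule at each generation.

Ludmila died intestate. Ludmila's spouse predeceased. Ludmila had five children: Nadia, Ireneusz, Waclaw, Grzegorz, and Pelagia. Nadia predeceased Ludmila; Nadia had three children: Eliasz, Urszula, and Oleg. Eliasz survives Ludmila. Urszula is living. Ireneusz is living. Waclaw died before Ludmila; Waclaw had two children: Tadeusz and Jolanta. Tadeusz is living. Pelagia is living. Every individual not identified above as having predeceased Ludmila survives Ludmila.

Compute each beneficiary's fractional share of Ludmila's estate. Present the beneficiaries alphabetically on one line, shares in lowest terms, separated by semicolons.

There is no surviving spouse, so the entire estate passes to Ludmila's descendants per stirpes.
The estate is divided into 5 equal shares of 1/5 among Nadia, Ireneusz, Waclaw, Grzegorz, Pelagia.
Nadia predeceased; the 1/5 allotted to Nadia's branch passes to Nadia's issue by representation.
The 1/5 is divided into 3 equal shares of 1/15 among Eliasz, Urszula, Oleg.
Eliasz is living and takes 1/15.
Urszula is living and takes 1/15.
Oleg is living and takes 1/15.
Ireneusz is living and takes 1/5.
Waclaw predeceased; the 1/5 allotted to Waclaw's branch passes to Waclaw's issue by representation.
The 1/5 is divided into 2 equal shares of 1/10 among Tadeusz, Jolanta.
Tadeusz is living and takes 1/10.
Jolanta is living and takes 1/10.
Grzegorz is living and takes 1/5.
Pelagia is living and takes 1/5.

Eliasz 1/15; Grzegorz 1/5; Ireneusz 1/5; Jolanta 1/10; Oleg 1/15; Pelagia 1/5; Tadeusz 1/10; Urszula 1/15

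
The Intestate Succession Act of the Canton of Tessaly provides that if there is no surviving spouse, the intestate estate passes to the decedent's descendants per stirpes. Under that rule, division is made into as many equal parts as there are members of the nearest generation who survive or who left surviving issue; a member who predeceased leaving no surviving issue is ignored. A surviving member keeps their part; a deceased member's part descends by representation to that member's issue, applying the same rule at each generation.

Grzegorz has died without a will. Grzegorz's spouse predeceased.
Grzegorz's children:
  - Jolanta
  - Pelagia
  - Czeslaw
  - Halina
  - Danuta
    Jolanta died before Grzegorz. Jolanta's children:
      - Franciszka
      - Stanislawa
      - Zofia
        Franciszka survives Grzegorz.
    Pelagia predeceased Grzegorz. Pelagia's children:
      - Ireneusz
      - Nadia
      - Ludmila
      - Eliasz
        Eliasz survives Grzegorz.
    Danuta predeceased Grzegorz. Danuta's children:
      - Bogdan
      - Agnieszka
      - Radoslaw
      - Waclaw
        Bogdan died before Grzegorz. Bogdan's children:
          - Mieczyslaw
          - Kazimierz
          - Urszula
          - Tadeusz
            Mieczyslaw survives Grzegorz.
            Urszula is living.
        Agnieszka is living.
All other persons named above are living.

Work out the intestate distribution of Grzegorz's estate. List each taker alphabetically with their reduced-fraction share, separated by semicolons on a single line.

There is no surviving spouse, so the entire estate passes to Grzegorz's descendants per stirpes.
The estate is divided into 5 equal shares of 1/5 among Jolanta, Pelagia, Czeslaw, Halina, Danuta.
Jolanta predeceased; the 1/5 allotted to Jolanta's branch passes to Jolanta's issue by representation.
The 1/5 is divided into 3 equal shares of 1/15 among Franciszka, Stanislawa, Zofia.
Franciszka is living and takes 1/15.
Stanislawa is living and takes 1/15.
Zofia is living and takes 1/15.
Pelagia predeceased; the 1/5 allotted to Pelagia's branch passes to Pelagia's issue by representation.
The 1/5 is divided into 4 equal shares of 1/20 among Ireneusz, Nadia, Ludmila, Eliasz.
Ireneusz is living and takes 1/20.
Nadia is living and takes 1/20.
Ludmila is living and takes 1/20.
Eliasz is living and takes 1/20.
Czeslaw is living and takes 1/5.
Halina is living and takes 1/5.
Danuta predeceased; the 1/5 allotted to Danuta's branch passes to Danuta's issue by representation.
The 1/5 is divided into 4 equal shares of 1/20 among Bogdan, Agnieszka, Radoslaw, Waclaw.
Bogdan predeceased; the 1/20 allotted to Bogdan's branch passes to Bogdan's issue by representation.
The 1/20 is divided into 4 equal shares of 1/80 among Mieczyslaw, Kazimierz, Urszula, Tadeusz.
Mieczyslaw is living and takes 1/80.
Kazimierz is living and takes 1/80.
Urszula is living and takes 1/80.
Tadeusz is living and takes 1/80.
Agnieszka is living and takes 1/20.
Radoslaw is living and takes 1/20.
Waclaw is living and takes 1/20.

Agnieszka 1/20; Czeslaw 1/5; Eliasz 1/20; Franciszka 1/15; Halina 1/5; Ireneusz 1/20; Kazimierz 1/80; Ludmila 1/20; Mieczyslaw 1/80; Nadia 1/20; Radoslaw 1/20; Stanislawa 1/15; Tadeusz 1/80; Urszula 1/80; Waclaw 1/20; Zofia 1/15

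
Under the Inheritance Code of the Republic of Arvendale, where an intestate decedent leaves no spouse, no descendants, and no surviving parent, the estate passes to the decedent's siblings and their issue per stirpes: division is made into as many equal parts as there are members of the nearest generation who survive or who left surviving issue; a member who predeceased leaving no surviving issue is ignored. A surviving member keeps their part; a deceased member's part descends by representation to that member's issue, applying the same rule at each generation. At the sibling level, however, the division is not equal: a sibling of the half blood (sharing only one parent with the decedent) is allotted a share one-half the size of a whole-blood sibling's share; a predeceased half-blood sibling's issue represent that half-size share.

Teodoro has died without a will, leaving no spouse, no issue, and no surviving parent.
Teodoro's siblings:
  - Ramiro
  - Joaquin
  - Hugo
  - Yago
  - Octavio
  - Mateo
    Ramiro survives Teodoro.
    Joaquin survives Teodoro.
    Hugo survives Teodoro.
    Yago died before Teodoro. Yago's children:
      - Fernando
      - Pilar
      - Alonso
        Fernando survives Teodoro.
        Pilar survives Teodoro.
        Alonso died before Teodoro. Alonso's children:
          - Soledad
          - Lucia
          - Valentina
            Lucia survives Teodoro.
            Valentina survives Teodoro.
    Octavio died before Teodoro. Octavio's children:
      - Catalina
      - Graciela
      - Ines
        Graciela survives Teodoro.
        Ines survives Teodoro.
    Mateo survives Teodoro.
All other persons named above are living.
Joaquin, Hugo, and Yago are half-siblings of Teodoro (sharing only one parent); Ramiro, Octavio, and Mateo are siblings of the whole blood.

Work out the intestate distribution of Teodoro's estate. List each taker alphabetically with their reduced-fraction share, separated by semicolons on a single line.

No spouse, descendants, or parent survives, so the estate passes to Teodoro's siblings per stirpes.
Half-blood siblings count for one-half the weight of whole-blood siblings at the initial division.
Dividing 1 in proportion to weights (total weight 9/2): Ramiro (weight 1) → 2/9; Joaquin (weight 1/2) → 1/9; Hugo (weight 1/2) → 1/9; Yago (weight 1/2) → 1/9; Octavio (weight 1) → 2/9; Mateo (weight 1) → 2/9.
Ramiro is living and takes 2/9.
Joaquin is living and takes 1/9.
Hugo is living and takes 1/9.
Yago predeceased; the 1/9 allotted to Yago's branch passes to Yago's issue by representation.
The 1/9 is divided into 3 equal shares of 1/27 among Fernando, Pilar, Alonso.
Fernando is living and takes 1/27.
Pilar is living and takes 1/27.
Alonso predeceased; the 1/27 allotted to Alonso's branch passes to Alonso's issue by representation.
The 1/27 is divided into 3 equal shares of 1/81 among Soledad, Lucia, Valentina.
Soledad is living and takes 1/81.
Lucia is living and takes 1/81.
Valentina is living and takes 1/81.
Octavio predeceased; the 2/9 allotted to Octavio's branch passes to Octavio's issue by representation.
The 2/9 is divided into 3 equal shares of 2/27 among Catalina, Graciela, Ines.
Catalina is living and takes 2/27.
Graciela is living and takes 2/27.
Ines is living and takes 2/27.
Mateo is living and takes 2/9.

Catalina 2/27; Fernando 1/27; Graciela 2/27; Hugo 1/9; Ines 2/27; Joaquin 1/9; Lucia 1/81; Mateo 2/9; Pilar 1/27; Ramiro 2/9; Soledad 1/81; Valentina 1/81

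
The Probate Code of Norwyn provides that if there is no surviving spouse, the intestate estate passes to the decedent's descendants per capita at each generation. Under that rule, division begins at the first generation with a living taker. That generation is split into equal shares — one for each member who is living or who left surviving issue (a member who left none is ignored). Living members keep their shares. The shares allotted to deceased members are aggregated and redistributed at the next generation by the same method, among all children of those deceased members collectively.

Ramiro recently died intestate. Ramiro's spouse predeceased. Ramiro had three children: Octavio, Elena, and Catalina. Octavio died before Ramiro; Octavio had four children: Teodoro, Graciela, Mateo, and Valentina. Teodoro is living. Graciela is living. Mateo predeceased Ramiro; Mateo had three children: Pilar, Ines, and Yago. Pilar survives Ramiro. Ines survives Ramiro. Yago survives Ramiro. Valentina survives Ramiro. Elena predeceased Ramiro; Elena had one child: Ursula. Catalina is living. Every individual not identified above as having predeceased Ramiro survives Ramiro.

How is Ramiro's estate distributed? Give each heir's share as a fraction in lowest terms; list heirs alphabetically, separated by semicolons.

There is no surviving spouse, so the entire estate passes to Ramiro's descendants per capita at each generation.
At generation 1 (Octavio, Elena, Catalina) there are 3 shares of (1)/3 = 1/3 each.
Living: Catalina — each takes 1/3.
Deceased: Octavio and Elena. Their combined 2/3 is pooled and carried to generation 2.
At generation 2 (Teodoro, Graciela, Mateo, Valentina, Ursula) there are 5 shares of (2/3)/5 = 2/15 each.
Living: Teodoro, Graciela, Valentina, and Ursula — each takes 2/15.
Deceased: Mateo. That 2/15 share is carried to generation 3.
At generation 3 (Pilar, Ines, Yago) there are 3 shares of (2/15)/3 = 2/45 each.
Living: Pilar, Ines, and Yago — each takes 2/45.

Catalina 1/3; Graciela 2/15; Ines 2/45; Pilar 2/45; Teodoro 2/15; Ursula 2/15; Valentina 2/15; Yago 2/45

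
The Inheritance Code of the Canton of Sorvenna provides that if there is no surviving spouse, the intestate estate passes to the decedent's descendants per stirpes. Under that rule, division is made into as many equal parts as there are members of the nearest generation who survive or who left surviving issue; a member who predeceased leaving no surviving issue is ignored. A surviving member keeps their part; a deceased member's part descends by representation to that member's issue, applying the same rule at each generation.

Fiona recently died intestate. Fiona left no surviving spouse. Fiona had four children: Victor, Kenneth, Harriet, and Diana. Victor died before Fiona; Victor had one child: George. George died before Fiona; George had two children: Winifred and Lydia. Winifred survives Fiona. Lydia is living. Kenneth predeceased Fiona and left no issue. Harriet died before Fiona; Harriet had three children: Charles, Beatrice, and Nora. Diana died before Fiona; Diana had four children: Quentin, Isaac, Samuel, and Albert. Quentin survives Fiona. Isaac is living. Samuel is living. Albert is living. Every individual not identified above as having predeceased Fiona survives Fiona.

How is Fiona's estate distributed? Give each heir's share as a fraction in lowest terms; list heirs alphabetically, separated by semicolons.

There is no surviving spouse, so the entire estate passes to Fiona's descendants per stirpes.
Kenneth left no surviving issue, so that branch lapses and is disregarded.
The estate is divided into 3 equal shares of 1/3 among Victor, Harriet, Diana.
Victor predeceased; the 1/3 allotted to Victor's branch passes to Victor's issue by representation.
George's line is the sole branch at this level, so the full 1/3 passes to George's issue by representation.
The 1/3 is divided into 2 equal shares of 1/6 among Winifred, Lydia.
Winifred is living and takes 1/6.
Lydia is living and takes 1/6.
Harriet predeceased; the 1/3 allotted to Harriet's branch passes to Harriet's issue by representation.
The 1/3 is divided into 3 equal shares of 1/9 among Charles, Beatrice, Nora.
Charles is living and takes 1/9.
Beatrice is living and takes 1/9.
Nora is living and takes 1/9.
Diana predeceased; the 1/3 allotted to Diana's branch passes to Diana's issue by representation.
The 1/3 is divided into 4 equal shares of 1/12 among Quentin, Isaac, Samuel, Albert.
Quentin is living and takes 1/12.
Isaac is living and takes 1/12.
Samuel is living and takes 1/12.
Albert is living and takes 1/12.

Albert 1/12; Beatrice 1/9; Charles 1/9; Isaac 1/12; Lydia 1/6; Nora 1/9; Quentin 1/12; Samuel 1/12; Winifred 1/6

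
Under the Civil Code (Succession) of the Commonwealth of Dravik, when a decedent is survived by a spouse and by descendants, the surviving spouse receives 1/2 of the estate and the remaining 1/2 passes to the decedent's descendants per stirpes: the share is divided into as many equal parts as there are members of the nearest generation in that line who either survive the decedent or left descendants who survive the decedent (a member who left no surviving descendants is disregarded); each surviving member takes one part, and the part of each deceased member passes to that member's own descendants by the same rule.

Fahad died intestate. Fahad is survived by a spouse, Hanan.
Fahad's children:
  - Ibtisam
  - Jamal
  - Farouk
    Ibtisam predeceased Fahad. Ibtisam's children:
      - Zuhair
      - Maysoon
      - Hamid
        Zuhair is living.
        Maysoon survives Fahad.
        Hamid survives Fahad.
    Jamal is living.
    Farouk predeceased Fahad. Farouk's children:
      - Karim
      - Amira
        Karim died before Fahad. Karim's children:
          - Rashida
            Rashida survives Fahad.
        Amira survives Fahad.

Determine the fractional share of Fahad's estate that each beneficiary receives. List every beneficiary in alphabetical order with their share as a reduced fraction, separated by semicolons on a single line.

Hanan, as surviving spouse, takes 1/2.
The remaining 1/2 passes to Fahad's descendants per stirpes.
The 1/2 is divided into 3 equal shares of 1/6 among Ibtisam, Jamal, Farouk.
Ibtisam predeceased; the 1/6 allotted to Ibtisam's branch passes to Ibtisam's issue by representation.
The 1/6 is divided into 3 equal shares of 1/18 among Zuhair, Maysoon, Hamid.
Zuhair is living and takes 1/18.
Maysoon is living and takes 1/18.
Hamid is living and takes 1/18.
Jamal is living and takes 1/6.
Farouk predeceased; the 1/6 allotted to Farouk's branch passes to Farouk's issue by representation.
The 1/6 is divided into 2 equal shares of 1/12 among Karim, Amira.
Karim predeceased; the 1/12 allotted to Karim's branch passes to Karim's issue by representation.
Rashida is the sole taker at this level and receives the full 1/12.
Amira is living and takes 1/12.

Amira 1/12; Hamid 1/18; Hanan 1/2; Jamal 1/6; Maysoon 1/18; Rashida 1/12; Zuhair 1/18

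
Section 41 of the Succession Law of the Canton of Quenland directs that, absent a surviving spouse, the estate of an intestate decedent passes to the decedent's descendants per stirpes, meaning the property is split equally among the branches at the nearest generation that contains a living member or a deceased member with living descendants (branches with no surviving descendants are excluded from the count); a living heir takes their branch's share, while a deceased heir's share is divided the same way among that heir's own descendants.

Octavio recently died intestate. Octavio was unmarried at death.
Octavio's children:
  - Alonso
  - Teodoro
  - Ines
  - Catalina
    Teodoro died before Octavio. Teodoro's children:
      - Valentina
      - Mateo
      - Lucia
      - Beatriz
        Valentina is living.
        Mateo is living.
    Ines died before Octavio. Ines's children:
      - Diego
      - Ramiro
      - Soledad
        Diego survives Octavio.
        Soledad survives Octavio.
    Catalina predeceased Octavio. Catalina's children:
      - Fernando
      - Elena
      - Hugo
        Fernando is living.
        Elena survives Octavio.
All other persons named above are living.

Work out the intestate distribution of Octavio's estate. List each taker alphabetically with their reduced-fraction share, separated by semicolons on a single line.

There is no surviving spouse, so the entire estate passes to Octavio's descendants per stirpes.
The estate is divided into 4 equal shares of 1/4 among Alonso, Teodoro, Ines, Catalina.
Alonso is living and takes 1/4.
Teodoro predeceased; the 1/4 allotted to Teodoro's branch passes to Teodoro's issue by representation.
The 1/4 is divided into 4 equal shares of 1/16 among Valentina, Mateo, Lucia, Beatriz.
Valentina is living and takes 1/16.
Mateo is living and takes 1/16.
Lucia is living and takes 1/16.
Beatriz is living and takes 1/16.
Ines predeceased; the 1/4 allotted to Ines's branch passes to Ines's issue by representation.
The 1/4 is divided into 3 equal shares of 1/12 among Diego, Ramiro, Soledad.
Diego is living and takes 1/12.
Ramiro is living and takes 1/12.
Soledad is living and takes 1/12.
Catalina predeceased; the 1/4 allotted to Catalina's branch passes to Catalina's issue by representation.
The 1/4 is divided into 3 equal shares of 1/12 among Fernando, Elena, Hugo.
Fernando is living and takes 1/12.
Elena is living and takes 1/12.
Hugo is living and takes 1/12.

Alonso 1/4; Beatriz 1/16; Diego 1/12; Elena 1/12; Fernando 1/12; Hugo 1/12; Lucia 1/16; Mateo 1/16; Ramiro 1/12; Soledad 1/12; Valentina 1/16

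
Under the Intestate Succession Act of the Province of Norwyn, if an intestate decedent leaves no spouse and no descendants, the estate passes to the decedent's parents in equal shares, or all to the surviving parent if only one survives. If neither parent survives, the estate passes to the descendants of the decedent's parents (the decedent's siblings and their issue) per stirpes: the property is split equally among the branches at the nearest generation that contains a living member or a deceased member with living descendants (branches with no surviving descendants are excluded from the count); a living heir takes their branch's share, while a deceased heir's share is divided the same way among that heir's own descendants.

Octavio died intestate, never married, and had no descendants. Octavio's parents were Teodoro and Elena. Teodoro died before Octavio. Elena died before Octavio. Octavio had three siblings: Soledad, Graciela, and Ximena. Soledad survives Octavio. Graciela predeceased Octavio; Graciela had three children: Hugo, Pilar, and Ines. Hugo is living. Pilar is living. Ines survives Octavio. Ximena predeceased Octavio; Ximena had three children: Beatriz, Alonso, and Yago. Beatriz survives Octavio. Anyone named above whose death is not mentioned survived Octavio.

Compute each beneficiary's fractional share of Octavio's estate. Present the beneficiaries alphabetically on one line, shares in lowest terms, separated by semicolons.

Neither parent survives and there are no descendants, so the estate passes to Octavio's siblings and their issue per stirpes.
The estate is divided into 3 equal shares of 1/3 among Soledad, Graciela, Ximena.
Soledad is living and takes 1/3.
Graciela predeceased; the 1/3 allotted to Graciela's branch passes to Graciela's issue by representation.
The 1/3 is divided into 3 equal shares of 1/9 among Hugo, Pilar, Ines.
Hugo is living and takes 1/9.
Pilar is living and takes 1/9.
Ines is living and takes 1/9.
Ximena predeceased; the 1/3 allotted to Ximena's branch passes to Ximena's issue by representation.
The 1/3 is divided into 3 equal shares of 1/9 among Beatriz, Alonso, Yago.
Beatriz is living and takes 1/9.
Alonso is living and takes 1/9.
Yago is living and takes 1/9.

Alonso 1/9; Beatriz 1/9; Hugo 1/9; Ines 1/9; Pilar 1/9; Soledad 1/3; Yago 1/9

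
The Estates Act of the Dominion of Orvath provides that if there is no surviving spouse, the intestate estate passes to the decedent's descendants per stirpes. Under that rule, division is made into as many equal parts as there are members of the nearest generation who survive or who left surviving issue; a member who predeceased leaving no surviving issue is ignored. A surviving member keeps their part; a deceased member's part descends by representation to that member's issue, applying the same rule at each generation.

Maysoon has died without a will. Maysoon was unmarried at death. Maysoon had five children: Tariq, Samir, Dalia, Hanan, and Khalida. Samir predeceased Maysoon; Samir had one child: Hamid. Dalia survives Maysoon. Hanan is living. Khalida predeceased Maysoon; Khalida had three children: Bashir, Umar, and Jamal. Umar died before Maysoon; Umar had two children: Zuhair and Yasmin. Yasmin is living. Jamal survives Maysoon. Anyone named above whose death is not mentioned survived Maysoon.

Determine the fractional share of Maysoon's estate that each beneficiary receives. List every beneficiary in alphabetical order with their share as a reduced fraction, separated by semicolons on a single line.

There is no surviving spouse, so the entire estate passes to Maysoon's descendants per stirpes.
The estate is divided into 5 equal shares of 1/5 among Tariq, Samir, Dalia, Hanan, Khalida.
Tariq is living and takes 1/5.
Samir predeceased; the 1/5 allotted to Samir's branch passes to Samir's issue by representation.
Hamid is the sole taker at this level and receives the full 1/5.
Dalia is living and takes 1/5.
Hanan is living and takes 1/5.
Khalida predeceased; the 1/5 allotted to Khalida's branch passes to Khalida's issue by representation.
The 1/5 is divided into 3 equal shares of 1/15 among Bashir, Umar, Jamal.
Bashir is living and takes 1/15.
Umar predeceased; the 1/15 allotted to Umar's branch passes to Umar's issue by representation.
The 1/15 is divided into 2 equal shares of 1/30 among Zuhair, Yasmin.
Zuhair is living and takes 1/30.
Yasmin is living and takes 1/30.
Jamal is living and takes 1/15.

Bashir 1/15; Dalia 1/5; Hamid 1/5; Hanan 1/5; Jamal 1/15; Tariq 1/5; Yasmin 1/30; Zuhair 1/30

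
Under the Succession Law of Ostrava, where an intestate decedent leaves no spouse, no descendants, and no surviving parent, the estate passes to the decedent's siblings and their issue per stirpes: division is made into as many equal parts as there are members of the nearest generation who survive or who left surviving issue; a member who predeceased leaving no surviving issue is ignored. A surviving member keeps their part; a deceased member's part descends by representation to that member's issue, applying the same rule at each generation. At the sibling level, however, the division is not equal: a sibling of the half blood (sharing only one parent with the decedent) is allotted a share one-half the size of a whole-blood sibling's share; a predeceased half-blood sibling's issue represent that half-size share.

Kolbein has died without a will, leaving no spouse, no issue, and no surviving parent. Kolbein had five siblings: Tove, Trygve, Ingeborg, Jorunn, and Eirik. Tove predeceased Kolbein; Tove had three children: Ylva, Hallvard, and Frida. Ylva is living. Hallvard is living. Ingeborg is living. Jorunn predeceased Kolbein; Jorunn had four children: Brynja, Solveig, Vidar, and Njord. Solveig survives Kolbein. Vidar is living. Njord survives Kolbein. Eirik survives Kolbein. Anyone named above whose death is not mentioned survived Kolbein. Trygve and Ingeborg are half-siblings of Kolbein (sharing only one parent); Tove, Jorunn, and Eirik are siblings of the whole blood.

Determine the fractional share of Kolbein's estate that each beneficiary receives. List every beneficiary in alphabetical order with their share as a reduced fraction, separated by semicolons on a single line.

Brynja 1/16; Eirik 1/4; Frida 1/12; Hallvard 1/12; Ingeborg 1/8; Njord 1/16; Solveig 1/16; Trygve 1/8; Vidar 1/16; Ylva 1/12

No spouse, descendants, or parent survives, so the estate passes to Kolbein's siblings per stirpes.
Half-blood siblings count for one-half the weight of whole-blood siblings at the initial division.
Dividing 1 in proportion to weights (total weight 4): Tove (weight 1) → 1/4; Trygve (weight 1/2) → 1/8; Ingeborg (weight 1/2) → 1/8; Jorunn (weight 1) → 1/4; Eirik (weight 1) → 1/4.
Tove predeceased; the 1/4 allotted to Tove's branch passes to Tove's issue by representation.
The 1/4 is divided into 3 equal shares of 1/12 among Ylva, Hallvard, Frida.
Ylva is living and takes 1/12.
Hallvard is living and takes 1/12.
Frida is living and takes 1/12.
Trygve is living and takes 1/8.
Ingeborg is living and takes 1/8.
Jorunn predeceased; the 1/4 allotted to Jorunn's branch passes to Jorunn's issue by representation.
The 1/4 is divided into 4 equal shares of 1/16 among Brynja, Solveig, Vidar, Njord.
Brynja is living and takes 1/16.
Solveig is living and takes 1/16.
Vidar is living and takes 1/16.
Njord is living and takes 1/16.
Eirik is living and takes 1/4.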